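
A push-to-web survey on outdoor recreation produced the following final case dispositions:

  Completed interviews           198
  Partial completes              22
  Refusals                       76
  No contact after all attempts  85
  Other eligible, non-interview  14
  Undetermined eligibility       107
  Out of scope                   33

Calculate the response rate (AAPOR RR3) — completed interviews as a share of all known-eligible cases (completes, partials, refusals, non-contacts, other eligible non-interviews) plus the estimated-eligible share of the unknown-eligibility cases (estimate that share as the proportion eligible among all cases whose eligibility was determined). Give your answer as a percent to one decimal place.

40.1%

Numerator = 198
Eligible (known) = 198 + 22 + 76 + 85 + 14 = 395
e = 395 / (395 + 33) = 395 / 428 = 0.9229
e × U = 0.9229 × 107 = 98.75
Base = 395 + 98.75 = 493.75
RR3 = 198 / 493.75 = 0.4010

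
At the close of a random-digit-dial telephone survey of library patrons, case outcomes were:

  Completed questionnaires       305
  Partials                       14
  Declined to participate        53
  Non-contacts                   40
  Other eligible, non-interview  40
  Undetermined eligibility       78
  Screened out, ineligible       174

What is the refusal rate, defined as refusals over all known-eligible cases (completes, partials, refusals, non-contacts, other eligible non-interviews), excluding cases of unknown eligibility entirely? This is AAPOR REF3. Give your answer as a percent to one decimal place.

11.7%

Top = 53
Denom = 305 + 14 + 53 + 40 + 40 = 452
REF3 = 53 / 452 = 0.1173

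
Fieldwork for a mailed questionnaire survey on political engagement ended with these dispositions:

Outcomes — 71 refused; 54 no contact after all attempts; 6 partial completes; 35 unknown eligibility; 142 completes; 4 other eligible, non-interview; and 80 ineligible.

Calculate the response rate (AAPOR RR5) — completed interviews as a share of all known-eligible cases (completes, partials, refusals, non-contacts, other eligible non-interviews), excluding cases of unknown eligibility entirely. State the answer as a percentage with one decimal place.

Numerator → 142
Denominator → 142 + 6 + 71 + 54 + 4 = 277
RR5 = 142 / 277 = 0.5126

51.3%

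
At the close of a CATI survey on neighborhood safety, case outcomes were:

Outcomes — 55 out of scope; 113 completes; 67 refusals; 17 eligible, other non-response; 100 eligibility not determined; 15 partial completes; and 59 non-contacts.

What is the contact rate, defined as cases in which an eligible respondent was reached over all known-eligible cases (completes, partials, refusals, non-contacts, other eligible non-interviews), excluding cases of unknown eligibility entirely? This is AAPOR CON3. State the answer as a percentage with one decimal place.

Top → 113 + 15 + 67 + 17 = 212
Denom → 113 + 15 + 67 + 59 + 17 = 271
CON3 = 212 / 271 = 0.7823

78.2%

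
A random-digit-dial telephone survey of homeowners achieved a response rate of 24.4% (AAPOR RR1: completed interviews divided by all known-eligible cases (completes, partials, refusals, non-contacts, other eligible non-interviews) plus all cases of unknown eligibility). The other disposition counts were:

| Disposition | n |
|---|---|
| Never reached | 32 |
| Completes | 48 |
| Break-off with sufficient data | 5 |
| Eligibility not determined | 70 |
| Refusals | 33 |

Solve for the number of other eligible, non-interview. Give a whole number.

9

RR1 = 48 / D = 0.244
D = 48 / 0.244 = 196.7
Remaining denominator categories sum to 188
other eligible, non-interview = 196.7 − 188 ≈ 9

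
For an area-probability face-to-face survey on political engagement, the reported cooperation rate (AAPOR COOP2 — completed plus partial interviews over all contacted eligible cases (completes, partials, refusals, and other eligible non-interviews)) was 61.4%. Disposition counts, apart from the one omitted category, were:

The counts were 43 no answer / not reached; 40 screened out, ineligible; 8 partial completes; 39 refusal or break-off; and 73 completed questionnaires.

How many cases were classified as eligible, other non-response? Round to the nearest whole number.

Numerator → 73 + 8 = 81
COOP2 = 81 / D = 0.614
D = 81 / 0.614 = 131.9
Remaining denominator categories sum to 120
eligible, other non-response = 131.9 − 120 ≈ 12

12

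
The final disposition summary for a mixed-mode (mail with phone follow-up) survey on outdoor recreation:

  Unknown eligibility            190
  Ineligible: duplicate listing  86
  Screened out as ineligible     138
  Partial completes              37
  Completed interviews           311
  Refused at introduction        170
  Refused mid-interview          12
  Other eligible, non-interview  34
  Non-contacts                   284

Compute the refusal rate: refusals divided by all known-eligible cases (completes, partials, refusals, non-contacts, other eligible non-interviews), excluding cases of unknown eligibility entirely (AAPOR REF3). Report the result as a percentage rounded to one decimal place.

21.5%

Refusal or break-off = 170 + 12 = 182
Ineligible = 138 + 86 = 224
Top → 182
Base → 311 + 37 + 182 + 284 + 34 = 848
REF3 = 182 / 848 = 0.2146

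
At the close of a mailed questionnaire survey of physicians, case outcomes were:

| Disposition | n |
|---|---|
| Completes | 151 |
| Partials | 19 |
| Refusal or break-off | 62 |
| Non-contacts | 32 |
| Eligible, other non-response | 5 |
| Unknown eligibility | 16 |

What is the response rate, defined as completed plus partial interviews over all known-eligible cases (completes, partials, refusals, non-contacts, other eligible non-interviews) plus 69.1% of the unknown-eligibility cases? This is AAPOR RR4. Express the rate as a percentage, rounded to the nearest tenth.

Top: 151 + 19 = 170
Known eligible: 151 + 19 + 62 + 32 + 5 = 269
Eligible share of unknowns: 0.6910 × 16 = 11.06
Denom: 269 + 11.06 = 280.06
RR4 = 170 / 280.06 = 0.6070

60.7%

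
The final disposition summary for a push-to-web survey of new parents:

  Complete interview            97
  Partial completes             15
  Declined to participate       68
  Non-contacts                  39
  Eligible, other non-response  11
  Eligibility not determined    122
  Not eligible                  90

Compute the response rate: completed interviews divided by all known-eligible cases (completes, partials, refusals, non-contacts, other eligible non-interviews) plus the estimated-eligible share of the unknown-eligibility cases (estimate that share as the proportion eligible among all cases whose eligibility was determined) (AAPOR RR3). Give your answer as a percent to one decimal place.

Num: 97
Determined eligible: 97 + 15 + 68 + 39 + 11 = 230
e = 230 / (230 + 90) = 230 / 320 = 0.7188
Eligible share of unknowns: 0.7188 × 122 = 87.69
Denom: 230 + 87.69 = 317.69
RR3 = 97 / 317.69 = 0.3053

30.5%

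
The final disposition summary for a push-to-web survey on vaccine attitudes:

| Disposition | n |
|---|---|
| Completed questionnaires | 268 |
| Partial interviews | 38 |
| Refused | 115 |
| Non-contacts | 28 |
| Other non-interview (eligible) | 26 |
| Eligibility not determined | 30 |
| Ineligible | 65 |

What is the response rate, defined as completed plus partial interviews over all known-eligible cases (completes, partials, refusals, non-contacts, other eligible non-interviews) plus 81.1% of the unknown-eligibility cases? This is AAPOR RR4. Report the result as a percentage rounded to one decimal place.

Top = 268 + 38 = 306
Eligible (known) = 268 + 38 + 115 + 28 + 26 = 475
Eligible share of unknowns = 0.8110 × 30 = 24.33
Denominator = 475 + 24.33 = 499.33
RR4 = 306 / 499.33 = 0.6128

61.3%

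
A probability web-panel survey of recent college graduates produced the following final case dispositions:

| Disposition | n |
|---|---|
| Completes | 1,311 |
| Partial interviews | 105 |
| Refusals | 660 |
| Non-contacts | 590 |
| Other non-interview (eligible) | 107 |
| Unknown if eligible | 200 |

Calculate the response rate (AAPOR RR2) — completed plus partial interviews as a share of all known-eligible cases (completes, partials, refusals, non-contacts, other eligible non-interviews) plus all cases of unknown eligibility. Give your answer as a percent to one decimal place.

Num = 1311 + 105 = 1416
Denom = 1311 + 105 + 660 + 590 + 107 + 200 = 2973
RR2 = 1416 / 2973 = 0.4763

47.6%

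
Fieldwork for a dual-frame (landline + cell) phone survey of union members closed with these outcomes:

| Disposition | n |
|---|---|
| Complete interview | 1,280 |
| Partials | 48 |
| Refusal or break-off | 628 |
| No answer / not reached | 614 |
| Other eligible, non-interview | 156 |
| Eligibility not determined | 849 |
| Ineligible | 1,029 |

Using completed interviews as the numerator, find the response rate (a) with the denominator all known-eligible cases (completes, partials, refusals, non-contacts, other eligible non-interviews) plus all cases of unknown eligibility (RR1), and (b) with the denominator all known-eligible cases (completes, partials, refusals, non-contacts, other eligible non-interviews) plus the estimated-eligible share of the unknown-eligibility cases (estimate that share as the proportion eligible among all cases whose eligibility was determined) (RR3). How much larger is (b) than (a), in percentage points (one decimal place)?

Numerator = 1280
Denominator = 1280 + 48 + 628 + 614 + 156 + 849 = 3575
RR1 = 1280 / 3575 = 0.3580
Determined eligible = 1280 + 48 + 628 + 614 + 156 = 2726
e = 2726 / (2726 + 1029) = 2726 / 3755 = 0.7260
Estimated eligible among unknowns = 0.7260 × 849 = 616.37
Denominator = 2726 + 616.37 = 3342.37
RR3 = 1280 / 3342.37 = 0.3830
Difference = 38.30 − 35.80 = 2.50 percentage points

2.5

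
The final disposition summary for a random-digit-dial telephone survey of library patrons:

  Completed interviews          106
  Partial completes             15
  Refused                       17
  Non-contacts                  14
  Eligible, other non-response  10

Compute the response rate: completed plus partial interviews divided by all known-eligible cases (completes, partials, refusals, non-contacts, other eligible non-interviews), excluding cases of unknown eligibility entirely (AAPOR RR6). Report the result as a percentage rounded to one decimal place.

74.7%

Top = 106 + 15 = 121
Denominator = 106 + 15 + 17 + 14 + 10 = 162
RR6 = 121 / 162 = 0.7469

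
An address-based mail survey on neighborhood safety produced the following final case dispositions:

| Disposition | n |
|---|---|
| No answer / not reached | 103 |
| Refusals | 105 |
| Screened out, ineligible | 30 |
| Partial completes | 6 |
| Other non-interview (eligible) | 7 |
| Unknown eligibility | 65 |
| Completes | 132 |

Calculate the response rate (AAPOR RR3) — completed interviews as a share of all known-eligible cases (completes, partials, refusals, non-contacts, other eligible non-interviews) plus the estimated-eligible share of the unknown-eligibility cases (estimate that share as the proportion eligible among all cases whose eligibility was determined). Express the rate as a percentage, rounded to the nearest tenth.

32.0%

Top: 132
Eligible (known): 132 + 6 + 105 + 103 + 7 = 353
e = 353 / (353 + 30) = 353 / 383 = 0.9217
Eligible share of unknowns: 0.9217 × 65 = 59.91
Denominator: 353 + 59.91 = 412.91
RR3 = 132 / 412.91 = 0.3197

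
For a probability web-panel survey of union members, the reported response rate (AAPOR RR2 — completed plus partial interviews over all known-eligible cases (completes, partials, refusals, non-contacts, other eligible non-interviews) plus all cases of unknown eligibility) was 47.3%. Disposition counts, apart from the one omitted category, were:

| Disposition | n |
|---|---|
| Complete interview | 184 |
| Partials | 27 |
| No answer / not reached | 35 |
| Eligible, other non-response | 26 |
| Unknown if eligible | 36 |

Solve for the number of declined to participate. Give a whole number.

138

Numerator → 184 + 27 = 211
RR2 = 211 / D = 0.473
D = 211 / 0.473 = 446.1
Other denominator terms total 308
declined to participate = 446.1 − 308 ≈ 138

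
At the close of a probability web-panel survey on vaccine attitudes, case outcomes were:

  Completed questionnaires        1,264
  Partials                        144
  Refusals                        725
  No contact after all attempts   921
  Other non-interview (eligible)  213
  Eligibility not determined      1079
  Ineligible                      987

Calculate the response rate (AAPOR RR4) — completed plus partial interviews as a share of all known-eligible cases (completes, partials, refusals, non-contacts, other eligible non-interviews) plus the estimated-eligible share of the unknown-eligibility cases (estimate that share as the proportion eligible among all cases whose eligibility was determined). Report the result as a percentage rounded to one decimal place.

34.4%

Top: 1264 + 144 = 1408
Determined eligible: 1264 + 144 + 725 + 921 + 213 = 3267
e = 3267 / (3267 + 987) = 3267 / 4254 = 0.7680
e × U: 0.7680 × 1079 = 828.67
Base: 3267 + 828.67 = 4095.67
RR4 = 1408 / 4095.67 = 0.3438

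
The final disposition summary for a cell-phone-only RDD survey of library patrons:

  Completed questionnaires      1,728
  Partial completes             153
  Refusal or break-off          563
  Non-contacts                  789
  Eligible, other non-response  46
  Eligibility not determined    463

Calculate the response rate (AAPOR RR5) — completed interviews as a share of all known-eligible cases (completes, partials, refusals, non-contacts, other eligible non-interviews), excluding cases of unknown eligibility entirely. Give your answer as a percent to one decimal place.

52.7%

Numerator: 1728
Base: 1728 + 153 + 563 + 789 + 46 = 3279
RR5 = 1728 / 3279 = 0.5270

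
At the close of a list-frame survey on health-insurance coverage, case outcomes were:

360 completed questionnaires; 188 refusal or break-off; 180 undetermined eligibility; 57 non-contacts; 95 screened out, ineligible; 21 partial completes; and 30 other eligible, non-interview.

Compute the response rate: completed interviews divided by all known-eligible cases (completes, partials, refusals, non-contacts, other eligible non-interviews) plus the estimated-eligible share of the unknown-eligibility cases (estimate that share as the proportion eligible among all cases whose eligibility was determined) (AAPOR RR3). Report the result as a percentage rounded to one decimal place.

44.3%

Top: 360
Known eligible: 360 + 21 + 188 + 57 + 30 = 656
e = 656 / (656 + 95) = 656 / 751 = 0.8735
Estimated eligible among unknowns: 0.8735 × 180 = 157.23
Denominator: 656 + 157.23 = 813.23
RR3 = 360 / 813.23 = 0.4427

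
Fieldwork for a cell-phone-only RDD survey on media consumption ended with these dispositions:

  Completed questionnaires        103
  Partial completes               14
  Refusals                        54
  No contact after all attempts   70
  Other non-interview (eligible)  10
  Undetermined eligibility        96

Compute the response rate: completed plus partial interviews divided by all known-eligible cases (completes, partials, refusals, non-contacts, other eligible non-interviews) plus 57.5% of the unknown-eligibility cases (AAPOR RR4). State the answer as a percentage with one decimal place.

Num: 103 + 14 = 117
Eligible (known): 103 + 14 + 54 + 70 + 10 = 251
Eligible share of unknowns: 0.5750 × 96 = 55.20
Base: 251 + 55.20 = 306.20
RR4 = 117 / 306.20 = 0.3821

38.2%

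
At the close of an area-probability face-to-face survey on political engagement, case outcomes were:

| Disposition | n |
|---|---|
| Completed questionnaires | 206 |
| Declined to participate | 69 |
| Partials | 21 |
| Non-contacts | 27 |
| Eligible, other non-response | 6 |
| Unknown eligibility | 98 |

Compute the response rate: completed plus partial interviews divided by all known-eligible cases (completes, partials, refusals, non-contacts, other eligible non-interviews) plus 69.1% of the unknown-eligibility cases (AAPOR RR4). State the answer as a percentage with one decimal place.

Top → 206 + 21 = 227
Eligible (known) → 206 + 21 + 69 + 27 + 6 = 329
Estimated eligible among unknowns → 0.6910 × 98 = 67.72
Denom → 329 + 67.72 = 396.72
RR4 = 227 / 396.72 = 0.5722

57.2%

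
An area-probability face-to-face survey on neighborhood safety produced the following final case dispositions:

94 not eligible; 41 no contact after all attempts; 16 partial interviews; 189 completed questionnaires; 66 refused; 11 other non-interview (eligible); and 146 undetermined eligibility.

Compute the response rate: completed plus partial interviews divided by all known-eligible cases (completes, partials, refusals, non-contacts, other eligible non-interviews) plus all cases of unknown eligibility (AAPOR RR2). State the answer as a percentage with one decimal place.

43.7%

Numerator → 189 + 16 = 205
Denom → 189 + 16 + 66 + 41 + 11 + 146 = 469
RR2 = 205 / 469 = 0.4371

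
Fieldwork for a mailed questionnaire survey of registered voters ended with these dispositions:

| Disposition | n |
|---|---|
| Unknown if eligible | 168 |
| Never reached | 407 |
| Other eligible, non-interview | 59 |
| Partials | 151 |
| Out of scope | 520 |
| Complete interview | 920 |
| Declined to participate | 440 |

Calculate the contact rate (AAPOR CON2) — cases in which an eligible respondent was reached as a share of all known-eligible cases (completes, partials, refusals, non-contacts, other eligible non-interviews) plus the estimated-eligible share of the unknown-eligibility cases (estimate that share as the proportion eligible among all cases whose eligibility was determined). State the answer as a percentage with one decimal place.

Top → 920 + 151 + 440 + 59 = 1570
Known eligible → 920 + 151 + 440 + 407 + 59 = 1977
e = 1977 / (1977 + 520) = 1977 / 2497 = 0.7918
Eligible share of unknowns → 0.7918 × 168 = 133.02
Base → 1977 + 133.02 = 2110.02
CON2 = 1570 / 2110.02 = 0.7441

74.4%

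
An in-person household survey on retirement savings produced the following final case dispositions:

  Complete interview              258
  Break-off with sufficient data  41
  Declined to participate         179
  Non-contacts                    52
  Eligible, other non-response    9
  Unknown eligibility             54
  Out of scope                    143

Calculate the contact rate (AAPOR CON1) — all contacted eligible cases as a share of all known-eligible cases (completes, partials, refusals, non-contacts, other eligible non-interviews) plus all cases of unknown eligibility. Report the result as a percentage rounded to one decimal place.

Num: 258 + 41 + 179 + 9 = 487
Denominator: 258 + 41 + 179 + 52 + 9 + 54 = 593
CON1 = 487 / 593 = 0.8212

82.1%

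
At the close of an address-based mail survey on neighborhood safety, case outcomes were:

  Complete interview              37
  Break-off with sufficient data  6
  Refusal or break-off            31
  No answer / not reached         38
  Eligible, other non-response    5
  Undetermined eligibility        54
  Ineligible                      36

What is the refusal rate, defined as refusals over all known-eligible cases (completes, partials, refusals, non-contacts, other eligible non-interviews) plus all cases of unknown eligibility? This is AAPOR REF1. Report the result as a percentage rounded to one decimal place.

Numerator: 31
Base: 37 + 6 + 31 + 38 + 5 + 54 = 171
REF1 = 31 / 171 = 0.1813

18.1%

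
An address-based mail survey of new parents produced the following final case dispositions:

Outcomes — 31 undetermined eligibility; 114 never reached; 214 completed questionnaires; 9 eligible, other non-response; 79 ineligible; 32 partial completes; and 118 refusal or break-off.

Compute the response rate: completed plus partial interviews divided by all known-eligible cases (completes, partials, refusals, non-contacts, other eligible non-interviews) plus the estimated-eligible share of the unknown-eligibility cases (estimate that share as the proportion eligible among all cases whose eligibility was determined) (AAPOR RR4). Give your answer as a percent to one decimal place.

47.9%

Top: 214 + 32 = 246
Known eligible: 214 + 32 + 118 + 114 + 9 = 487
e = 487 / (487 + 79) = 487 / 566 = 0.8604
e × U: 0.8604 × 31 = 26.67
Denom: 487 + 26.67 = 513.67
RR4 = 246 / 513.67 = 0.4789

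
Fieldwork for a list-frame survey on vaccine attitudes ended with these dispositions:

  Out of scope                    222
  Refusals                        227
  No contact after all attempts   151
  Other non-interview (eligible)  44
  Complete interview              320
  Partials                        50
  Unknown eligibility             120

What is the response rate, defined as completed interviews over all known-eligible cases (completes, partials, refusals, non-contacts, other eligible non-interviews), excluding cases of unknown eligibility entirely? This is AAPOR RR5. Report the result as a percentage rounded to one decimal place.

Top → 320
Denom → 320 + 50 + 227 + 151 + 44 = 792
RR5 = 320 / 792 = 0.4040

40.4%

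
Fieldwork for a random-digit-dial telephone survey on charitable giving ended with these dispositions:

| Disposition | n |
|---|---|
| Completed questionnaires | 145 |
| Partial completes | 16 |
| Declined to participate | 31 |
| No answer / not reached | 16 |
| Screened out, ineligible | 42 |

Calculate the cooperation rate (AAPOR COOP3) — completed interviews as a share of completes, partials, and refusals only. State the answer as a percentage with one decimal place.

Top = 145
Denom = 145 + 16 + 31 = 192
COOP3 = 145 / 192 = 0.7552

75.5%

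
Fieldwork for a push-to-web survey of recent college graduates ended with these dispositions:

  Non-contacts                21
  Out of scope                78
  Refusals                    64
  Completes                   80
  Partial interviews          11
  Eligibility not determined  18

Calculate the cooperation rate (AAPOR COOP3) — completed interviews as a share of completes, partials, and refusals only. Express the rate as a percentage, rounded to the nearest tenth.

51.6%

Num: 80
Base: 80 + 11 + 64 = 155
COOP3 = 80 / 155 = 0.5161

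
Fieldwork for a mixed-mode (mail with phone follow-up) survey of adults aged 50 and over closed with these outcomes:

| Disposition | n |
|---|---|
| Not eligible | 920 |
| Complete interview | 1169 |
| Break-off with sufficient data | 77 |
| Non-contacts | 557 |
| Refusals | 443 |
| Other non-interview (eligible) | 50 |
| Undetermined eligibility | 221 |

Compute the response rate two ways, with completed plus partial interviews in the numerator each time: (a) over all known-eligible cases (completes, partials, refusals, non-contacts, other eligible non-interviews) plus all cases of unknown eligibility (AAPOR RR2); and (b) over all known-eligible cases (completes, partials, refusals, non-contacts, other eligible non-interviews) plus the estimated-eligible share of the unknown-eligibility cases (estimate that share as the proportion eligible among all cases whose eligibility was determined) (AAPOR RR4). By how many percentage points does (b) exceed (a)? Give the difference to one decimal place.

Numerator = 1169 + 77 = 1246
Denominator = 1169 + 77 + 443 + 557 + 50 + 221 = 2517
RR2 = 1246 / 2517 = 0.4950
Known eligible = 1169 + 77 + 443 + 557 + 50 = 2296
e = 2296 / (2296 + 920) = 2296 / 3216 = 0.7139
Estimated eligible among unknowns = 0.7139 × 221 = 157.77
Denominator = 2296 + 157.77 = 2453.77
RR4 = 1246 / 2453.77 = 0.5078
Difference = 50.78 − 49.50 = 1.28 percentage points

1.3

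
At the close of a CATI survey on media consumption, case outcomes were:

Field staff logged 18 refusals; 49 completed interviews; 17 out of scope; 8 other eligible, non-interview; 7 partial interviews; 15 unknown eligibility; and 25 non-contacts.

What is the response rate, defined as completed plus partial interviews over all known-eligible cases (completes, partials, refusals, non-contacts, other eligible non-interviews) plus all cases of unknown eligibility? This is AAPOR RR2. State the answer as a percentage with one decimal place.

Numerator = 49 + 7 = 56
Denom = 49 + 7 + 18 + 25 + 8 + 15 = 122
RR2 = 56 / 122 = 0.4590

45.9%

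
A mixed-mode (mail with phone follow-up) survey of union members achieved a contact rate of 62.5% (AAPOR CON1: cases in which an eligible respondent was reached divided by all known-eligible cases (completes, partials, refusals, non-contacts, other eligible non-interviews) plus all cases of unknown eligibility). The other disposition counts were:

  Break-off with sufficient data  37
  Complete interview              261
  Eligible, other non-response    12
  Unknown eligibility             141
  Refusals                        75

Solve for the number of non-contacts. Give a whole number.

Numerator: 261 + 37 + 75 + 12 = 385
CON1 = 385 / D = 0.625
D = 385 / 0.625 = 616.0
Rest of base = 526
non-contacts = 616.0 − 526 ≈ 90

90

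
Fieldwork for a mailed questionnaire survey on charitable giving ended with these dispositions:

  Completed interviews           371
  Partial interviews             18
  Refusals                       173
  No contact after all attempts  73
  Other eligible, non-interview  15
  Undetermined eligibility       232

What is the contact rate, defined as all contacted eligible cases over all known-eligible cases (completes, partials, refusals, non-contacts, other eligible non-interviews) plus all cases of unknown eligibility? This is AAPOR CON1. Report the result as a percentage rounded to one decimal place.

65.4%

Num: 371 + 18 + 173 + 15 = 577
Denominator: 371 + 18 + 173 + 73 + 15 + 232 = 882
CON1 = 577 / 882 = 0.6542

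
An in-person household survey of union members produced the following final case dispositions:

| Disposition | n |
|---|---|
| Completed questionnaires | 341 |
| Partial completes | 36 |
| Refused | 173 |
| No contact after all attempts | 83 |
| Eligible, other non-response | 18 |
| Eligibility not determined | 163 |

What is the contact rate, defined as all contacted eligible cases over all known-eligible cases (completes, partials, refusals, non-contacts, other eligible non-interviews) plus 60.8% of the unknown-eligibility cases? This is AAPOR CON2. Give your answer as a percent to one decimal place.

Numerator → 341 + 36 + 173 + 18 = 568
Eligible (known) → 341 + 36 + 173 + 83 + 18 = 651
e × U → 0.6080 × 163 = 99.10
Denom → 651 + 99.10 = 750.10
CON2 = 568 / 750.10 = 0.7572

75.7%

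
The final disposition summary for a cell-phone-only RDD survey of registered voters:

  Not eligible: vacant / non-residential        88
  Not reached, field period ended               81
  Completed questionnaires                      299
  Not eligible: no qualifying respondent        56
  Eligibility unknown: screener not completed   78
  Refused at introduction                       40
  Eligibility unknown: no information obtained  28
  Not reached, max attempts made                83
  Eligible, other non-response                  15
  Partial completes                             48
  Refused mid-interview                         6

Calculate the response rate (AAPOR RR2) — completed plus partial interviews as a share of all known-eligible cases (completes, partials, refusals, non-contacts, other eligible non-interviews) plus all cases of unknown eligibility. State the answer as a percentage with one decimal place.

Refusals = 40 + 6 = 46
Never reached = 81 + 83 = 164
Unknown if eligible = 78 + 28 = 106
Not eligible = 56 + 88 = 144
Numerator → 299 + 48 = 347
Denom → 299 + 48 + 46 + 164 + 15 + 106 = 678
RR2 = 347 / 678 = 0.5118

51.2%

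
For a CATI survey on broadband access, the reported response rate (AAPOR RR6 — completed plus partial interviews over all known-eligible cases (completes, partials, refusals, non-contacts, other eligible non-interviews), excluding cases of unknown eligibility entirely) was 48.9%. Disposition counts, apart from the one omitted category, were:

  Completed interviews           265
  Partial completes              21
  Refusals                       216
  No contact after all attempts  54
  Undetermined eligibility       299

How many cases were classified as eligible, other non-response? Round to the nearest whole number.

29

Numerator: 265 + 21 = 286
RR6 = 286 / D = 0.489
D = 286 / 0.489 = 584.9
Remaining denominator categories sum to 556
eligible, other non-response = 584.9 − 556 ≈ 29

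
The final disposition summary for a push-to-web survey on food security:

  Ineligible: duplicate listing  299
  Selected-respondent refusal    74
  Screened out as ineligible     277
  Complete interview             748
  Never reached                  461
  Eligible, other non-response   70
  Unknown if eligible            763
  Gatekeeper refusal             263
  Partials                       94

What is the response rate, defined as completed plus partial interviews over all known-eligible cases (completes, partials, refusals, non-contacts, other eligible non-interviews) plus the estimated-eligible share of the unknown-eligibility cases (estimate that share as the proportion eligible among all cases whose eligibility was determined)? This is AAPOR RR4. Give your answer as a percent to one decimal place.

Refused = 263 + 74 = 337
Out of scope = 277 + 299 = 576
Numerator = 748 + 94 = 842
Determined eligible = 748 + 94 + 337 + 461 + 70 = 1710
e = 1710 / (1710 + 576) = 1710 / 2286 = 0.7480
Estimated eligible among unknowns = 0.7480 × 763 = 570.72
Denom = 1710 + 570.72 = 2280.72
RR4 = 842 / 2280.72 = 0.3692

36.9%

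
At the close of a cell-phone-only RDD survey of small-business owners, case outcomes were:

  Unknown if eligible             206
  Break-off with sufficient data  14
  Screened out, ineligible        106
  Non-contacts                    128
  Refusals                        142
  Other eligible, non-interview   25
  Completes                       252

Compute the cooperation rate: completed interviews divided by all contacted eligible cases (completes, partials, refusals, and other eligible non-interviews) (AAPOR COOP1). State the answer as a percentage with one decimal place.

58.2%

Num → 252
Base → 252 + 14 + 142 + 25 = 433
COOP1 = 252 / 433 = 0.5820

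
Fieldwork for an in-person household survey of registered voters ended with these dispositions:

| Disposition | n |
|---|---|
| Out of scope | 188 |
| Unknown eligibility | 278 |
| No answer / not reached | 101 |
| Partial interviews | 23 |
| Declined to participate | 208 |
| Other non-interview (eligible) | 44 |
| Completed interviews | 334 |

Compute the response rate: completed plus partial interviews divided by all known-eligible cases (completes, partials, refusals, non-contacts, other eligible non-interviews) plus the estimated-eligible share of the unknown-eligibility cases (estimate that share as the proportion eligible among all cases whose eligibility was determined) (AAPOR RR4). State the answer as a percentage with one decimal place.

38.4%

Numerator: 334 + 23 = 357
Known eligible: 334 + 23 + 208 + 101 + 44 = 710
e = 710 / (710 + 188) = 710 / 898 = 0.7906
Eligible share of unknowns: 0.7906 × 278 = 219.79
Denominator: 710 + 219.79 = 929.79
RR4 = 357 / 929.79 = 0.3840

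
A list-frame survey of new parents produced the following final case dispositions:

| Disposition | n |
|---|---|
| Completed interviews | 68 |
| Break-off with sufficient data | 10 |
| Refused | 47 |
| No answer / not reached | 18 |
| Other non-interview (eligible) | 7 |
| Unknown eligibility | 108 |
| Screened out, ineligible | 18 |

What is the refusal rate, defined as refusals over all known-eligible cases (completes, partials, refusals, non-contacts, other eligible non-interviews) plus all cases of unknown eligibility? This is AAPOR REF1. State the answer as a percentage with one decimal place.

18.2%

Num = 47
Denom = 68 + 10 + 47 + 18 + 7 + 108 = 258
REF1 = 47 / 258 = 0.1822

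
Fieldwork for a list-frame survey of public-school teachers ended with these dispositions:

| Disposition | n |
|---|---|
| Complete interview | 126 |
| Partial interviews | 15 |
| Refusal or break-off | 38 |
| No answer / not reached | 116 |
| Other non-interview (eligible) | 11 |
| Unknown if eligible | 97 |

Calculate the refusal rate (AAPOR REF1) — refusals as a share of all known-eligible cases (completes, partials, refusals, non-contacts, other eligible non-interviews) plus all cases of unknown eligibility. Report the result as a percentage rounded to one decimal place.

9.4%

Numerator → 38
Base → 126 + 15 + 38 + 116 + 11 + 97 = 403
REF1 = 38 / 403 = 0.0943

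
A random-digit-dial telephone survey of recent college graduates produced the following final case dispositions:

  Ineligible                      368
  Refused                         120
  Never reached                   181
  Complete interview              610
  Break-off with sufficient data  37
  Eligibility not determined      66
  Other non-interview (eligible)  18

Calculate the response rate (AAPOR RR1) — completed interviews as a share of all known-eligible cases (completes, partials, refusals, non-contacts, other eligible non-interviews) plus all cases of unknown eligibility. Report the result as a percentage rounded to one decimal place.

59.1%

Num → 610
Base → 610 + 37 + 120 + 181 + 18 + 66 = 1032
RR1 = 610 / 1032 = 0.5911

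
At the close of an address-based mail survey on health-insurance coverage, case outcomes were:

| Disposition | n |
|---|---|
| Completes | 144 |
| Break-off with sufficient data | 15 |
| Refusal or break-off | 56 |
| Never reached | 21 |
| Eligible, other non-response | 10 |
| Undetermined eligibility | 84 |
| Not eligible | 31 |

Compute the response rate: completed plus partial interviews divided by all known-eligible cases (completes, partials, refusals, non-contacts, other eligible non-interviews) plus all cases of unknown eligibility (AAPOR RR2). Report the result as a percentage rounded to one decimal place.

Top: 144 + 15 = 159
Denominator: 144 + 15 + 56 + 21 + 10 + 84 = 330
RR2 = 159 / 330 = 0.4818

48.2%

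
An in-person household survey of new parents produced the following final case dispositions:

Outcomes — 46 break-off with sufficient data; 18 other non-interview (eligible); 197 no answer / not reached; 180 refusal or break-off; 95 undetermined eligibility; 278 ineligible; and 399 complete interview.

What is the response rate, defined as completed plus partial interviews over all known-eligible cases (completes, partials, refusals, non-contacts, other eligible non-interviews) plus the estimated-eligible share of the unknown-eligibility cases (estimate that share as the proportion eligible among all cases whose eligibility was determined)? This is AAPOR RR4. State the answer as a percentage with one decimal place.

Numerator: 399 + 46 = 445
Determined eligible: 399 + 46 + 180 + 197 + 18 = 840
e = 840 / (840 + 278) = 840 / 1118 = 0.7513
e × U: 0.7513 × 95 = 71.37
Denom: 840 + 71.37 = 911.37
RR4 = 445 / 911.37 = 0.4883

48.8%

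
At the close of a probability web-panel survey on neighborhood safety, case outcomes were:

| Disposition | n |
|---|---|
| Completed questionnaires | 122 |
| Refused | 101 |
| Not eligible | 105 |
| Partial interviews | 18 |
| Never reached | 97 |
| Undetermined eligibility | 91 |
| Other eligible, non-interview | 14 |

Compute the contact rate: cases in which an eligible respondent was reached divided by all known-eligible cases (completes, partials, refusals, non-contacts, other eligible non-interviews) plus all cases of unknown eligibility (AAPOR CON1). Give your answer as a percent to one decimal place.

Numerator → 122 + 18 + 101 + 14 = 255
Denom → 122 + 18 + 101 + 97 + 14 + 91 = 443
CON1 = 255 / 443 = 0.5756

57.6%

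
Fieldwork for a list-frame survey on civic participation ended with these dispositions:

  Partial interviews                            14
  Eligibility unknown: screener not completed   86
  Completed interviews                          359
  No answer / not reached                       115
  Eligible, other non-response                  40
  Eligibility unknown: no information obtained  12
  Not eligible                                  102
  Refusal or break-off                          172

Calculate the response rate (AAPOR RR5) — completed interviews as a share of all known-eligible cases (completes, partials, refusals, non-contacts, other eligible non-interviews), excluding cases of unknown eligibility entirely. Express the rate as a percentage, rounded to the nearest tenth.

Eligibility not determined = 86 + 12 = 98
Top → 359
Denominator → 359 + 14 + 172 + 115 + 40 = 700
RR5 = 359 / 700 = 0.5129

51.3%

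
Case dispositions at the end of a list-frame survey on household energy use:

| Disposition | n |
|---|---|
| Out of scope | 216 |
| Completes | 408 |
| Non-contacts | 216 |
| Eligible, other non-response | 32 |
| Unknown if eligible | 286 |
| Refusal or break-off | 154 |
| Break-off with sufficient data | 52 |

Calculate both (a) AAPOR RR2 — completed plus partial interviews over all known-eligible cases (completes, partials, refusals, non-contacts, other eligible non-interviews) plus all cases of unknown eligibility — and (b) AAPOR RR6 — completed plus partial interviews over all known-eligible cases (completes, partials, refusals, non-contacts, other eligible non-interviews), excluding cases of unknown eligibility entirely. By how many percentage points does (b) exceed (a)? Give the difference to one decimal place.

13.3

Numerator = 408 + 52 = 460
Denominator = 408 + 52 + 154 + 216 + 32 + 286 = 1148
RR2 = 460 / 1148 = 0.4007
Denominator = 408 + 52 + 154 + 216 + 32 = 862
RR6 = 460 / 862 = 0.5336
Difference = 53.36 − 40.07 = 13.29 percentage points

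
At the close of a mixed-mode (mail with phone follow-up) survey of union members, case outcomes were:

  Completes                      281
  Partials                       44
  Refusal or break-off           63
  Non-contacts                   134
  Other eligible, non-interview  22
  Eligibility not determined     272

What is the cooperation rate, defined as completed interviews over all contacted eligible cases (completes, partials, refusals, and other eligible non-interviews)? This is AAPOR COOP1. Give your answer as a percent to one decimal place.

68.5%

Numerator → 281
Denominator → 281 + 44 + 63 + 22 = 410
COOP1 = 281 / 410 = 0.6854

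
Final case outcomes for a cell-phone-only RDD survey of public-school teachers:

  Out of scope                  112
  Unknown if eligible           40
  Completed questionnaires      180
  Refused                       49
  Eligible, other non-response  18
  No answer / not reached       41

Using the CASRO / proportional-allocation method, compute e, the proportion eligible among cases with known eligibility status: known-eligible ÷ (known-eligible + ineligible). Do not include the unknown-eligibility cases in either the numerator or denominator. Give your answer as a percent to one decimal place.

Eligible (known) = 180 + 49 + 41 + 18 = 288
e = 288 / (288 + 112) = 288 / 400 = 0.7200

72.0%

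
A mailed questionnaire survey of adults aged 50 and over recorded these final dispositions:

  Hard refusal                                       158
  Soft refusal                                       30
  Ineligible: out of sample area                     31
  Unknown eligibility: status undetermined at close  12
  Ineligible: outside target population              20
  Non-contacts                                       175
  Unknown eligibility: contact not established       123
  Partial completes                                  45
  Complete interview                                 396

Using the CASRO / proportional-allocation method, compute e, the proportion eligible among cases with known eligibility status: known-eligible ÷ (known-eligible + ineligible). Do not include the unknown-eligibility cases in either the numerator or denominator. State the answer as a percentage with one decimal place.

Declined to participate = 158 + 30 = 188
Undetermined eligibility = 123 + 12 = 135
Out of scope = 20 + 31 = 51
Determined eligible = 396 + 45 + 188 + 175 = 804
e = 804 / (804 + 51) = 804 / 855 = 0.9404

94.0%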